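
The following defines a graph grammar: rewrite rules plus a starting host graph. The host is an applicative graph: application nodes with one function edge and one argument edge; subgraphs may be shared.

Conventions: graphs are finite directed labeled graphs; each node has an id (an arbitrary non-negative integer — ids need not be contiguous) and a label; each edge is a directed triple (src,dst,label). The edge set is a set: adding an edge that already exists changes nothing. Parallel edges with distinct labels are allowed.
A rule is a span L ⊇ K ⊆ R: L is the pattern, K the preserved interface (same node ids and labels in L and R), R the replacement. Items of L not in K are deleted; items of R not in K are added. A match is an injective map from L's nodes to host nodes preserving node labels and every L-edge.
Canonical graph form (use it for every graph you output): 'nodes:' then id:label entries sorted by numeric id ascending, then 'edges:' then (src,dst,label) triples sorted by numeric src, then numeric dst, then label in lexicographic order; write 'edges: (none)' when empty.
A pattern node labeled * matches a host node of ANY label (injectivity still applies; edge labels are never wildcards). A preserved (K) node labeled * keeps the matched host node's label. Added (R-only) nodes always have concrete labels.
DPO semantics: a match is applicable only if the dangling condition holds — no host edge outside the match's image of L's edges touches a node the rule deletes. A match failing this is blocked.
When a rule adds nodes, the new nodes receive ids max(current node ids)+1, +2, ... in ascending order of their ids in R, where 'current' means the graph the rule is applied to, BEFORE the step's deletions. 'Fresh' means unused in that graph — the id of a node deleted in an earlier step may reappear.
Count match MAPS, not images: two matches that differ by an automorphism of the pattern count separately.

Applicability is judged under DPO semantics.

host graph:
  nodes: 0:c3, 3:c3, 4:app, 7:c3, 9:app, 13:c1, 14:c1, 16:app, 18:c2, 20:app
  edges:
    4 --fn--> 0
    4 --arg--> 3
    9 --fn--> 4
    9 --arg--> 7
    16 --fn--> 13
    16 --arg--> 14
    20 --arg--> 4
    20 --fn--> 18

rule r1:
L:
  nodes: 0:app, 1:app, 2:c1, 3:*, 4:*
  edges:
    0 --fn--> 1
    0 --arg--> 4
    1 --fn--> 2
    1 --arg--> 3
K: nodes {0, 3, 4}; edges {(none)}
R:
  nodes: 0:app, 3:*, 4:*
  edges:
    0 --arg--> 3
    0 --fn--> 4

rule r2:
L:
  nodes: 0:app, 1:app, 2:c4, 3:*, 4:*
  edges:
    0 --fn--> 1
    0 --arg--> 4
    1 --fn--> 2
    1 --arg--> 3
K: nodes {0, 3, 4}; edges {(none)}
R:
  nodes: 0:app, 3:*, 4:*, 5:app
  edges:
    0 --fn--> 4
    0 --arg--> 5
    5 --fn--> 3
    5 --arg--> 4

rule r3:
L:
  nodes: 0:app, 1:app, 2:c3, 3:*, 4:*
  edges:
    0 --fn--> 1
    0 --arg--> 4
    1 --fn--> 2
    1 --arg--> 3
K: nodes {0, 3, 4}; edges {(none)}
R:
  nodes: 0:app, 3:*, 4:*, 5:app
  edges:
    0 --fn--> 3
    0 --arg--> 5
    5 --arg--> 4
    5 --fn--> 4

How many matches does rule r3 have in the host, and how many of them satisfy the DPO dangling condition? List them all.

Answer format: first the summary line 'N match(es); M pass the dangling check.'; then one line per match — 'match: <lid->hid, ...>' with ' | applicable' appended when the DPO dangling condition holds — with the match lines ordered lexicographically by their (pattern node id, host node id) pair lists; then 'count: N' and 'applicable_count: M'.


1 match(es); 0 pass the dangling check.
match: 0->9, 1->4, 2->0, 3->3, 4->7
count: 1
applicable_count: 0


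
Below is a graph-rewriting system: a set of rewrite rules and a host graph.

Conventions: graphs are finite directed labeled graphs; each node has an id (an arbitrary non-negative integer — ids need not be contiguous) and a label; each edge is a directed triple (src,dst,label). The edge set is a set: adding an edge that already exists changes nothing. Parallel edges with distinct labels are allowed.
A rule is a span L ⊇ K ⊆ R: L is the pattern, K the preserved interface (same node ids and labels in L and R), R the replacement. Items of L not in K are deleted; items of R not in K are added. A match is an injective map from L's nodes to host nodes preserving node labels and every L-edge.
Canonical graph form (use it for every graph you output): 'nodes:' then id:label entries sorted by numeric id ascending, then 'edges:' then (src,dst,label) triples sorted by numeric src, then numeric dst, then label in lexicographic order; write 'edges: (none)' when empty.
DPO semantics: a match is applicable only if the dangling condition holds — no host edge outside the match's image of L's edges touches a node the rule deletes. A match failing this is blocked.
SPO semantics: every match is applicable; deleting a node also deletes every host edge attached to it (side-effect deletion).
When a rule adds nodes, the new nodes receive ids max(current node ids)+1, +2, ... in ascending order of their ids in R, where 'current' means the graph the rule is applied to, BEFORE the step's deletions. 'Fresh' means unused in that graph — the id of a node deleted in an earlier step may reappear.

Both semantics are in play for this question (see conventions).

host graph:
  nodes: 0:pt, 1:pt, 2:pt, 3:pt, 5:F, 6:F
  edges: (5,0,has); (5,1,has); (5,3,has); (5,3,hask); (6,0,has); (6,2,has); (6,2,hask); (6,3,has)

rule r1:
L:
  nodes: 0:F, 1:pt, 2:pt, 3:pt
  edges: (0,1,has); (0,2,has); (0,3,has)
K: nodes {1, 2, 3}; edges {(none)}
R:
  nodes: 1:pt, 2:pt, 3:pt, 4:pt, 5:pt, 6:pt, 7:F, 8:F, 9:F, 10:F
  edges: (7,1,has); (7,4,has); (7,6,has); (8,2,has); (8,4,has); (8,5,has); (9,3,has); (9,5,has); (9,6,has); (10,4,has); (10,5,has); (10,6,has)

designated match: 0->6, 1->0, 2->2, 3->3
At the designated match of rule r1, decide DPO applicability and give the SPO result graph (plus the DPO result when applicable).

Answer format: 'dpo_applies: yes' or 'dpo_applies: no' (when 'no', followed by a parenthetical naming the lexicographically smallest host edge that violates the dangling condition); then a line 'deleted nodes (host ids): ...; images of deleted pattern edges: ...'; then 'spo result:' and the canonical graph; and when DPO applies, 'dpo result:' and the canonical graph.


dpo_applies: no
(the rule deletes node 6, which keeps host edge (6,2,hask) outside the match image — the dangling condition fails, DPO blocks; SPO proceeds and side-deletes such edges)
deleted nodes (host ids): 6; images of deleted pattern edges: (6,0,has); (6,2,has); (6,3,has)
spo result:
nodes: 0:pt, 1:pt, 2:pt, 3:pt, 5:F, 7:pt, 8:pt, 9:pt, 10:F, 11:F, 12:F, 13:F
edges: (5,0,has); (5,1,has); (5,3,has); (5,3,hask); (10,0,has); (10,7,has); (10,9,has); (11,2,has); (11,7,has); (11,8,has); (12,3,has); (12,8,has); (12,9,has); (13,7,has); (13,8,has); (13,9,has)


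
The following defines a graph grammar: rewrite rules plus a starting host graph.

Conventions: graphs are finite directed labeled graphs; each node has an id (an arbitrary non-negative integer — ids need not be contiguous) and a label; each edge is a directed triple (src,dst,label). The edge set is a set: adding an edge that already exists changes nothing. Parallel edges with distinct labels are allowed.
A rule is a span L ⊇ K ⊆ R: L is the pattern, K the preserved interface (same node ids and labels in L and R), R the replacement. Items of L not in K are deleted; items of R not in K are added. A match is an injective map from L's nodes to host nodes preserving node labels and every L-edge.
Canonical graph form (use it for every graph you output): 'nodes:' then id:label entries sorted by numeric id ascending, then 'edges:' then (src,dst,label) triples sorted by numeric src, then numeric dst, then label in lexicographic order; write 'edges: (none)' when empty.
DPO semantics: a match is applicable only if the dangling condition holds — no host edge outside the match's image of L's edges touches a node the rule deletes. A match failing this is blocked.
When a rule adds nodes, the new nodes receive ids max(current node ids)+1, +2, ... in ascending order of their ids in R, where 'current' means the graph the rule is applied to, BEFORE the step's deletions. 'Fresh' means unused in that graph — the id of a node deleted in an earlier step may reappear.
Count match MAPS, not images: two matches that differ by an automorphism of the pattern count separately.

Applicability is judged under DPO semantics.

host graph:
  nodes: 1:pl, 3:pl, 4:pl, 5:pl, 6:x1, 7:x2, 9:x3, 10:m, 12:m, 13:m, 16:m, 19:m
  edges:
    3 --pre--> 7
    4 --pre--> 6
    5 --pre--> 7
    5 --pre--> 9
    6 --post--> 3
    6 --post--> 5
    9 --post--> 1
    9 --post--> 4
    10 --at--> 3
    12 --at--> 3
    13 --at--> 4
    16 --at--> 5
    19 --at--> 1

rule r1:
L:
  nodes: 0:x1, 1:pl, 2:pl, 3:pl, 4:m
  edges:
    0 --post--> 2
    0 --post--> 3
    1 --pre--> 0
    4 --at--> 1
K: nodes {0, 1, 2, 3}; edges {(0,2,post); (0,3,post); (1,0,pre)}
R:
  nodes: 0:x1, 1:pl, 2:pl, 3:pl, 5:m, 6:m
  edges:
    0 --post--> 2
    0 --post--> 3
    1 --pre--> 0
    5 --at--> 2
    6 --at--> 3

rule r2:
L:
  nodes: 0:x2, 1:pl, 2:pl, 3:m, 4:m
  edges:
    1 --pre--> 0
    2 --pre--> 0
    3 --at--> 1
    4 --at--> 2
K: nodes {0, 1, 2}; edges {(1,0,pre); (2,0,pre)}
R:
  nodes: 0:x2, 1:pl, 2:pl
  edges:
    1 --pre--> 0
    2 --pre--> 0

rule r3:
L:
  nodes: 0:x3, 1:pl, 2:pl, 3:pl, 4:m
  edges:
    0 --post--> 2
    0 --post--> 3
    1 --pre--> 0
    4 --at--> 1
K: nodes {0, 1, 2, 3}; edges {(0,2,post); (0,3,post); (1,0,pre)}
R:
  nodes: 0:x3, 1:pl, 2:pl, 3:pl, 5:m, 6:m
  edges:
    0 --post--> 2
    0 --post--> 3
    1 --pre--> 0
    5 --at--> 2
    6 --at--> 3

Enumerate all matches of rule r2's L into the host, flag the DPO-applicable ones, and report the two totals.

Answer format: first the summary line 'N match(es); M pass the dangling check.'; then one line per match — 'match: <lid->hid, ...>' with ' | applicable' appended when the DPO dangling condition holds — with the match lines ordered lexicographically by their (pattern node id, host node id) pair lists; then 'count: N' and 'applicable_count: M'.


4 match(es); 4 pass the dangling check.
match: 0->7, 1->3, 2->5, 3->10, 4->16 | applicable
match: 0->7, 1->3, 2->5, 3->12, 4->16 | applicable
match: 0->7, 1->5, 2->3, 3->16, 4->10 | applicable
match: 0->7, 1->5, 2->3, 3->16, 4->12 | applicable
count: 4
applicable_count: 4


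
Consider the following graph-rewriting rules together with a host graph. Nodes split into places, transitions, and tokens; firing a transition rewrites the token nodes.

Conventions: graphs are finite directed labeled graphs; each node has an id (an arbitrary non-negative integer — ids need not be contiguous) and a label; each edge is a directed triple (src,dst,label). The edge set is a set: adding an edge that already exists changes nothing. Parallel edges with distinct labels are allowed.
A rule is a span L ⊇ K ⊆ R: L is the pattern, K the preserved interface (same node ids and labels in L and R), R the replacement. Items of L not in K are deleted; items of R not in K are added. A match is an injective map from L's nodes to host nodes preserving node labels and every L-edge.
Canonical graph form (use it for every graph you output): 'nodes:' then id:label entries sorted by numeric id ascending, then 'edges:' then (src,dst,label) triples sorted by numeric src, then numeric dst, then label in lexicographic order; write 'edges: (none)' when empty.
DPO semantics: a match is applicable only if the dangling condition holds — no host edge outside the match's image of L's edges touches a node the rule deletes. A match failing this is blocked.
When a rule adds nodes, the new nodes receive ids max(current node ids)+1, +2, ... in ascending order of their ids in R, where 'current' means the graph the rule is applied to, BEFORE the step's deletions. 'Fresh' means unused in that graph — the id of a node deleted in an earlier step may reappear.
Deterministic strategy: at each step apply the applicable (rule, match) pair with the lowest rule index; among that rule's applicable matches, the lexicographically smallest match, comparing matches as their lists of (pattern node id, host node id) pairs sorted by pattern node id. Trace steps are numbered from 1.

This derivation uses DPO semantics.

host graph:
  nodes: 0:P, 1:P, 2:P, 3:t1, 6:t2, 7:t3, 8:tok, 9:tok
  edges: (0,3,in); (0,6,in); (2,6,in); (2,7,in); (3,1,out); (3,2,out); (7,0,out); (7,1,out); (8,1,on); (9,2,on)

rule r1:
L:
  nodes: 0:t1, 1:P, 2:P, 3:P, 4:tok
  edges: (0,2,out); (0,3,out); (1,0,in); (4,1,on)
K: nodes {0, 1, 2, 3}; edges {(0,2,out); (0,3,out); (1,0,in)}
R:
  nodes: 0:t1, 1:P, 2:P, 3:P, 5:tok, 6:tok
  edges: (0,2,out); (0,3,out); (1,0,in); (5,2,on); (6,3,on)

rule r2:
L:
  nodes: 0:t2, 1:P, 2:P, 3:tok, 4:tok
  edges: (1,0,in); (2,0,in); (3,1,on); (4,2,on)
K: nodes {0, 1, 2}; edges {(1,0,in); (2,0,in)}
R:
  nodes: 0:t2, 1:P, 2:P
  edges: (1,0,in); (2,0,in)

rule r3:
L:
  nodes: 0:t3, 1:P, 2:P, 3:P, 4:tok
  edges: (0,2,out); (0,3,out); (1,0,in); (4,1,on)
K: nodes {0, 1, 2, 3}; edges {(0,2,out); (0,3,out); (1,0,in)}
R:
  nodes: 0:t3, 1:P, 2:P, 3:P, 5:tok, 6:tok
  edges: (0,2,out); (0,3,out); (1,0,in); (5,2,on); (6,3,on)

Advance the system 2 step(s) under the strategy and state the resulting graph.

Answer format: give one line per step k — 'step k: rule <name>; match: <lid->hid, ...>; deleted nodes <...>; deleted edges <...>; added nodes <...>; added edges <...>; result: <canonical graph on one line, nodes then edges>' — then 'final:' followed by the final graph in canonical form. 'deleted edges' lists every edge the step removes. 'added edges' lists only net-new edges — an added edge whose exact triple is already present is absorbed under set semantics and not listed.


step 1: rule r3; match: 0->7, 1->2, 2->0, 3->1, 4->9; deleted nodes 9; deleted edges (9,2,on); added nodes 10, 11; added edges (10,0,on); (11,1,on); result: nodes: 0:P, 1:P, 2:P, 3:t1, 6:t2, 7:t3, 8:tok, 10:tok, 11:tok edges: (0,3,in); (0,6,in); (2,6,in); (2,7,in); (3,1,out); (3,2,out); (7,0,out); (7,1,out); (8,1,on); (10,0,on); (11,1,on)
step 2: rule r1; match: 0->3, 1->0, 2->1, 3->2, 4->10; deleted nodes 10; deleted edges (10,0,on); added nodes 12, 13; added edges (12,1,on); (13,2,on); result: nodes: 0:P, 1:P, 2:P, 3:t1, 6:t2, 7:t3, 8:tok, 11:tok, 12:tok, 13:tok edges: (0,3,in); (0,6,in); (2,6,in); (2,7,in); (3,1,out); (3,2,out); (7,0,out); (7,1,out); (8,1,on); (11,1,on); (12,1,on); (13,2,on)
final:
nodes: 0:P, 1:P, 2:P, 3:t1, 6:t2, 7:t3, 8:tok, 11:tok, 12:tok, 13:tok
edges: (0,3,in); (0,6,in); (2,6,in); (2,7,in); (3,1,out); (3,2,out); (7,0,out); (7,1,out); (8,1,on); (11,1,on); (12,1,on); (13,2,on)


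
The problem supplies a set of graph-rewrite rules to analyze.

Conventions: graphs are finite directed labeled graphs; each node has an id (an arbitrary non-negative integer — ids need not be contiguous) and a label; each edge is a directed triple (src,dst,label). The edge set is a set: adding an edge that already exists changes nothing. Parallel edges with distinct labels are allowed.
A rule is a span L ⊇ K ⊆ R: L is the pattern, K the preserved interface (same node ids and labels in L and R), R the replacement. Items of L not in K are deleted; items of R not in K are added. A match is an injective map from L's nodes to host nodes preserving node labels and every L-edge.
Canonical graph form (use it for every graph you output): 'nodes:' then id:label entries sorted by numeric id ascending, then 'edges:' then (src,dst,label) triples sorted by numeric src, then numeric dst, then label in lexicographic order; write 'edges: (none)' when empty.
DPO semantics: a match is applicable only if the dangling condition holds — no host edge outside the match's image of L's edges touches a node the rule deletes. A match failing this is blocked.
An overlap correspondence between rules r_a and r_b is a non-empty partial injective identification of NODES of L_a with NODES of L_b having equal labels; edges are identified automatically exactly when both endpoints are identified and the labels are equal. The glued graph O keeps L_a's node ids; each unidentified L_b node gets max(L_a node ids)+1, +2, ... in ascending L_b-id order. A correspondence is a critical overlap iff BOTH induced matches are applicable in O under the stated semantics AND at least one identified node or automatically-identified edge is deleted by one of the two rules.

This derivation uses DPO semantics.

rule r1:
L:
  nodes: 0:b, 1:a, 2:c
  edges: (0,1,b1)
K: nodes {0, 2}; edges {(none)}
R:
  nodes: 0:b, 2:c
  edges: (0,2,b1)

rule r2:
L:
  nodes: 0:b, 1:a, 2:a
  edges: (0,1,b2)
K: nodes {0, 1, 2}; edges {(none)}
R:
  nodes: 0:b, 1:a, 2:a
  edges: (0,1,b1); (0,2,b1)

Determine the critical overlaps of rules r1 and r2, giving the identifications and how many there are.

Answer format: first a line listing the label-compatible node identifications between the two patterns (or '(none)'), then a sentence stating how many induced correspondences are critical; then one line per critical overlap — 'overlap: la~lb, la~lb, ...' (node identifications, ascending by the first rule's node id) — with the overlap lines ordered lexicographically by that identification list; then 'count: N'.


label-compatible node identifications between L(r1) and L(r2): 0~0, 1~1, 1~2
2 of the induced correspondences are critical overlaps of r1 and r2.
overlap: 0~0, 1~2
overlap: 1~2
count: 2


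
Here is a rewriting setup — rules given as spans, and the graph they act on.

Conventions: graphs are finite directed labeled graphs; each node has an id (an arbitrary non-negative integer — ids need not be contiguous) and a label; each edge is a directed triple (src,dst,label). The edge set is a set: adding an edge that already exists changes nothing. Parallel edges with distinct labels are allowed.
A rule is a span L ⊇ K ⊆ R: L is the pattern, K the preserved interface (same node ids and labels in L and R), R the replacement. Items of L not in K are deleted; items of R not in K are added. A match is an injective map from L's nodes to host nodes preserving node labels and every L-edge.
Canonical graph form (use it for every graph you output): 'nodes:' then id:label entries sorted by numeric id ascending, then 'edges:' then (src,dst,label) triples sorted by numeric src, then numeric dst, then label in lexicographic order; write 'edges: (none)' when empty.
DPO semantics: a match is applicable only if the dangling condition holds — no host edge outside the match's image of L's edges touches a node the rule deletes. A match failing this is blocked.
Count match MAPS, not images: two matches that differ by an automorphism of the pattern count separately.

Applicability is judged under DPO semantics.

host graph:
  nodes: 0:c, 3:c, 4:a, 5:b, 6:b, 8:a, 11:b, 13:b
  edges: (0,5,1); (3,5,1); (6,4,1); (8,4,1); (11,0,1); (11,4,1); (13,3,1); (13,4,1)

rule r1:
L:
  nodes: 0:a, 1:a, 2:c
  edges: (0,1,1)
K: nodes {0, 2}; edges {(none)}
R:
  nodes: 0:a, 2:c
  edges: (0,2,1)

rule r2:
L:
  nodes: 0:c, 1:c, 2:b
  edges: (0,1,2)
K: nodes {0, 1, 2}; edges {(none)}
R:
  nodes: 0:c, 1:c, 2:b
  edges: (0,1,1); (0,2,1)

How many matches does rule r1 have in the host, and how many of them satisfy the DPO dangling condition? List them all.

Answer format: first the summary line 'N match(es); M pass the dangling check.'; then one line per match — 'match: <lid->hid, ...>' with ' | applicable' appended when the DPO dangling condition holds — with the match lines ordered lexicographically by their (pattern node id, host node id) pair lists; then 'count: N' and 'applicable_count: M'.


2 match(es); 0 pass the dangling check.
match: 0->8, 1->4, 2->0
match: 0->8, 1->4, 2->3
count: 2
applicable_count: 0


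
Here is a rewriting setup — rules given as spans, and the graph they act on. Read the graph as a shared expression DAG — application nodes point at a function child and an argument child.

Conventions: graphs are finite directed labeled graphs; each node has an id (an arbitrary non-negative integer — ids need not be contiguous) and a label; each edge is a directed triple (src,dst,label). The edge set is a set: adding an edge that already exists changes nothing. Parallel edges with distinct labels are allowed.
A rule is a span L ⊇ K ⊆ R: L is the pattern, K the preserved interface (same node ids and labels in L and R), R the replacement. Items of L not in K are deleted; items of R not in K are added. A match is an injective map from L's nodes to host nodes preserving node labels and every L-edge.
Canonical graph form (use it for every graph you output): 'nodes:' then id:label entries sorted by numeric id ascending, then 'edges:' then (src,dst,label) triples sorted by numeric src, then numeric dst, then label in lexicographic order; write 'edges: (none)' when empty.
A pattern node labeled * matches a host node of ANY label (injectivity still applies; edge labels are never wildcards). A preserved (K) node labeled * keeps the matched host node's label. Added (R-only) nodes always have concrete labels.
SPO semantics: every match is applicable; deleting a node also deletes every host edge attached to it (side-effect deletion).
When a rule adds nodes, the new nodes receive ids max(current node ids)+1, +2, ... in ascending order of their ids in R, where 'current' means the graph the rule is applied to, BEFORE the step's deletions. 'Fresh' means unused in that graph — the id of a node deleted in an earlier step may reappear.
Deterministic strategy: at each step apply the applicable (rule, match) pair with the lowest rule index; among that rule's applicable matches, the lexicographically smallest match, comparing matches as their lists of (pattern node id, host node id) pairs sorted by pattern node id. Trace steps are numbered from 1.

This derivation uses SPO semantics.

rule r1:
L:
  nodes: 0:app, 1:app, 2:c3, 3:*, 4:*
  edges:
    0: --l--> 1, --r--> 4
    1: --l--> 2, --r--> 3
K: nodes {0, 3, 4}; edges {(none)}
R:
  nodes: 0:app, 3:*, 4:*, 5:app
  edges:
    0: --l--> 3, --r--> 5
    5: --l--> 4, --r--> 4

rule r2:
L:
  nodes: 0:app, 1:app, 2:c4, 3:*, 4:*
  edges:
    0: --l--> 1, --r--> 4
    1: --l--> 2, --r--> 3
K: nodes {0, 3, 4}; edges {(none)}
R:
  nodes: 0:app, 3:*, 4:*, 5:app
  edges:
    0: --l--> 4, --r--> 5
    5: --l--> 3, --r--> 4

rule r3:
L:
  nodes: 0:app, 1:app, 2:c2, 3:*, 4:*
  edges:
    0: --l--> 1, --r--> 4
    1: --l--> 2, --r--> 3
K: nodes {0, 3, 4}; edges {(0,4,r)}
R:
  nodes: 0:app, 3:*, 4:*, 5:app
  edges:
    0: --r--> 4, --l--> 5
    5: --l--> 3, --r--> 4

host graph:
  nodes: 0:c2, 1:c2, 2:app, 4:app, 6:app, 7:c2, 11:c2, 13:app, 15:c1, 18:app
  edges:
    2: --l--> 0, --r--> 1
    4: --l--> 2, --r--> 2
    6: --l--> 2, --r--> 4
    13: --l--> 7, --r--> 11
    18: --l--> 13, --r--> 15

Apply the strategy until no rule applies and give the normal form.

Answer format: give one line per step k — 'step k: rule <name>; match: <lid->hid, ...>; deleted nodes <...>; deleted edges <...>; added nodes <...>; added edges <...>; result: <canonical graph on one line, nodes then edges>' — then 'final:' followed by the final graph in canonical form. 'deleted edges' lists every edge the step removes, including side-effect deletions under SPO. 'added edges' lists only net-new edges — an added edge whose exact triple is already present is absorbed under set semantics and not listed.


step 1: rule r3; match: 0->6, 1->2, 2->0, 3->1, 4->4; deleted nodes 0, 2; deleted edges (2,0,l); (2,1,r); (4,2,l); (4,2,r); (6,2,l); added nodes 19; added edges (6,19,l); (19,1,l); (19,4,r); result: nodes: 1:c2, 4:app, 6:app, 7:c2, 11:c2, 13:app, 15:c1, 18:app, 19:app edges: (6,4,r); (6,19,l); (13,7,l); (13,11,r); (18,13,l); (18,15,r); (19,1,l); (19,4,r)
step 2: rule r3; match: 0->18, 1->13, 2->7, 3->11, 4->15; deleted nodes 7, 13; deleted edges (13,7,l); (13,11,r); (18,13,l); added nodes 20; added edges (18,20,l); (20,11,l); (20,15,r); result: nodes: 1:c2, 4:app, 6:app, 11:c2, 15:c1, 18:app, 19:app, 20:app edges: (6,4,r); (6,19,l); (18,15,r); (18,20,l); (19,1,l); (19,4,r); (20,11,l); (20,15,r)
final:
nodes: 1:c2, 4:app, 6:app, 11:c2, 15:c1, 18:app, 19:app, 20:app
edges: (6,4,r); (6,19,l); (18,15,r); (18,20,l); (19,1,l); (19,4,r); (20,11,l); (20,15,r)


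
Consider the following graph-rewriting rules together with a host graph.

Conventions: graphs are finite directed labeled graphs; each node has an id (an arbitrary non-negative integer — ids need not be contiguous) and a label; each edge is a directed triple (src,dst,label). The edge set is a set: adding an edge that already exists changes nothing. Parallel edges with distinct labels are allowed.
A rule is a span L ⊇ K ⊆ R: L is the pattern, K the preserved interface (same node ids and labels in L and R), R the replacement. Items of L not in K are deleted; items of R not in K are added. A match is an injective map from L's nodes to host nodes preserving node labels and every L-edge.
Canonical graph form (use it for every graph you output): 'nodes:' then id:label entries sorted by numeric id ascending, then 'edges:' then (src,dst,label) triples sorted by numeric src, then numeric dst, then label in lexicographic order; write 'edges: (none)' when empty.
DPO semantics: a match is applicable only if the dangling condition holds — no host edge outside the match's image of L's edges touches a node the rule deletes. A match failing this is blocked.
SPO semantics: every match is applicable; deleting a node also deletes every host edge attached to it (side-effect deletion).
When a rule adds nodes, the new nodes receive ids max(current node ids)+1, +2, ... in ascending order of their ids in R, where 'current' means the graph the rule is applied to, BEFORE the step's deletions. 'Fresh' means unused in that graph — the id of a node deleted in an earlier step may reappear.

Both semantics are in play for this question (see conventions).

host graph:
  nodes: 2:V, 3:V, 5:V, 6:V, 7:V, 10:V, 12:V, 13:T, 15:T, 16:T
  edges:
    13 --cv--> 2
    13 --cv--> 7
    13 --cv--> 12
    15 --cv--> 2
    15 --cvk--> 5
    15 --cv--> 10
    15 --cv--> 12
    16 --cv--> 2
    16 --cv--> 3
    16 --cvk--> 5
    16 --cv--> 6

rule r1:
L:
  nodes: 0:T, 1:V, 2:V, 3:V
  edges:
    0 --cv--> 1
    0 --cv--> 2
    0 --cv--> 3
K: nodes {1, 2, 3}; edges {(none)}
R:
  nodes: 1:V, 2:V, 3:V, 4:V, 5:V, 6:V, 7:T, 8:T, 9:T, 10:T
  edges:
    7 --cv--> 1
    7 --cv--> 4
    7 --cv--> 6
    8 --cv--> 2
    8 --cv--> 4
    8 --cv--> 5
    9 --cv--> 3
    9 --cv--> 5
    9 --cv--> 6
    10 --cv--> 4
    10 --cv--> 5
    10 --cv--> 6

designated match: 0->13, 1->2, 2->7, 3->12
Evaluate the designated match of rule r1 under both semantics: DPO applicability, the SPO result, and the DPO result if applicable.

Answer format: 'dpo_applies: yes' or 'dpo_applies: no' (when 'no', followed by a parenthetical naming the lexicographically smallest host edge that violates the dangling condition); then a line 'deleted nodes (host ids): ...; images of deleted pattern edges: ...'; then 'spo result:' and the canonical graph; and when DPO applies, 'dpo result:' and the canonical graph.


dpo_applies: yes
deleted nodes (host ids): 13; images of deleted pattern edges: (13,2,cv); (13,7,cv); (13,12,cv)
spo result:
nodes: 2:V, 3:V, 5:V, 6:V, 7:V, 10:V, 12:V, 15:T, 16:T, 17:V, 18:V, 19:V, 20:T, 21:T, 22:T, 23:T
edges: (15,2,cv); (15,5,cvk); (15,10,cv); (15,12,cv); (16,2,cv); (16,3,cv); (16,5,cvk); (16,6,cv); (20,2,cv); (20,17,cv); (20,19,cv); (21,7,cv); (21,17,cv); (21,18,cv); (22,12,cv); (22,18,cv); (22,19,cv); (23,17,cv); (23,18,cv); (23,19,cv)
dpo result:
nodes: 2:V, 3:V, 5:V, 6:V, 7:V, 10:V, 12:V, 15:T, 16:T, 17:V, 18:V, 19:V, 20:T, 21:T, 22:T, 23:T
edges: (15,2,cv); (15,5,cvk); (15,10,cv); (15,12,cv); (16,2,cv); (16,3,cv); (16,5,cvk); (16,6,cv); (20,2,cv); (20,17,cv); (20,19,cv); (21,7,cv); (21,17,cv); (21,18,cv); (22,12,cv); (22,18,cv); (22,19,cv); (23,17,cv); (23,18,cv); (23,19,cv)


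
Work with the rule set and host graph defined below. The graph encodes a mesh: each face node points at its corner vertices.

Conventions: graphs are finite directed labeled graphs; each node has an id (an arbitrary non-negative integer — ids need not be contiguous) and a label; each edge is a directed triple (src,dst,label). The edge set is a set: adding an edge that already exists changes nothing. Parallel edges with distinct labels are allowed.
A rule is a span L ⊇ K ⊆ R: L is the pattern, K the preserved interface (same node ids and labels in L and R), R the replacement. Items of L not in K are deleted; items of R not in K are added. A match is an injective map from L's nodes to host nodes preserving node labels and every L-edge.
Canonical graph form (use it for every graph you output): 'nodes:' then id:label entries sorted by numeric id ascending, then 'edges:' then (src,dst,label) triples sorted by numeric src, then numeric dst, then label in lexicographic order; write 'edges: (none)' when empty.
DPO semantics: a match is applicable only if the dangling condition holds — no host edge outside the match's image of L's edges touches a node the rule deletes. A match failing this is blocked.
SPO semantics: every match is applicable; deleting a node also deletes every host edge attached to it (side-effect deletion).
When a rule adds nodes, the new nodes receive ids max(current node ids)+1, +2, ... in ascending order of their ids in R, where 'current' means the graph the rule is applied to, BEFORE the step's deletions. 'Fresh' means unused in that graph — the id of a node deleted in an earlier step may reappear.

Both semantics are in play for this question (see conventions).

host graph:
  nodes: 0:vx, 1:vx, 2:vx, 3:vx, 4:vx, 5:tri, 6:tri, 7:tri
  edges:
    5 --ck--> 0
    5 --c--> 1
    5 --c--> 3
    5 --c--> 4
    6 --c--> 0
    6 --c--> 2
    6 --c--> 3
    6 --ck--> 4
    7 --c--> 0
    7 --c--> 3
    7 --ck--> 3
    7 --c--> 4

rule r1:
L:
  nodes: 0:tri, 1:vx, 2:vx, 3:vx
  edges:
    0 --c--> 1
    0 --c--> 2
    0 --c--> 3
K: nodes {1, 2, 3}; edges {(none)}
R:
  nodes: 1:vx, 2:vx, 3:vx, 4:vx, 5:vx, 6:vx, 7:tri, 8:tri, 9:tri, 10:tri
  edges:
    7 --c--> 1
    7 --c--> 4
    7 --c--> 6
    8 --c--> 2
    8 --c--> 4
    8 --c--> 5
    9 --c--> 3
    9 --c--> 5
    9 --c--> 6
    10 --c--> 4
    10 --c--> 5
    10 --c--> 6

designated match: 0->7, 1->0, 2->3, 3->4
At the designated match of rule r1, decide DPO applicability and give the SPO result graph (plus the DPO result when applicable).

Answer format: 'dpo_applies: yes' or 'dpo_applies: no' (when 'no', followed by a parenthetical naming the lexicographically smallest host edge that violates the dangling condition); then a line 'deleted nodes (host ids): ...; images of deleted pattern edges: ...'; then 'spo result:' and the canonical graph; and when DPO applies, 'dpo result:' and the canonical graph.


dpo_applies: no
(the rule deletes node 7, which keeps host edge (7,3,ck) outside the match image — the dangling condition fails, DPO blocks; SPO proceeds and side-deletes such edges)
deleted nodes (host ids): 7; images of deleted pattern edges: (7,0,c); (7,3,c); (7,4,c)
spo result:
nodes: 0:vx, 1:vx, 2:vx, 3:vx, 4:vx, 5:tri, 6:tri, 8:vx, 9:vx, 10:vx, 11:tri, 12:tri, 13:tri, 14:tri
edges: (5,0,ck); (5,1,c); (5,3,c); (5,4,c); (6,0,c); (6,2,c); (6,3,c); (6,4,ck); (11,0,c); (11,8,c); (11,10,c); (12,3,c); (12,8,c); (12,9,c); (13,4,c); (13,9,c); (13,10,c); (14,8,c); (14,9,c); (14,10,c)


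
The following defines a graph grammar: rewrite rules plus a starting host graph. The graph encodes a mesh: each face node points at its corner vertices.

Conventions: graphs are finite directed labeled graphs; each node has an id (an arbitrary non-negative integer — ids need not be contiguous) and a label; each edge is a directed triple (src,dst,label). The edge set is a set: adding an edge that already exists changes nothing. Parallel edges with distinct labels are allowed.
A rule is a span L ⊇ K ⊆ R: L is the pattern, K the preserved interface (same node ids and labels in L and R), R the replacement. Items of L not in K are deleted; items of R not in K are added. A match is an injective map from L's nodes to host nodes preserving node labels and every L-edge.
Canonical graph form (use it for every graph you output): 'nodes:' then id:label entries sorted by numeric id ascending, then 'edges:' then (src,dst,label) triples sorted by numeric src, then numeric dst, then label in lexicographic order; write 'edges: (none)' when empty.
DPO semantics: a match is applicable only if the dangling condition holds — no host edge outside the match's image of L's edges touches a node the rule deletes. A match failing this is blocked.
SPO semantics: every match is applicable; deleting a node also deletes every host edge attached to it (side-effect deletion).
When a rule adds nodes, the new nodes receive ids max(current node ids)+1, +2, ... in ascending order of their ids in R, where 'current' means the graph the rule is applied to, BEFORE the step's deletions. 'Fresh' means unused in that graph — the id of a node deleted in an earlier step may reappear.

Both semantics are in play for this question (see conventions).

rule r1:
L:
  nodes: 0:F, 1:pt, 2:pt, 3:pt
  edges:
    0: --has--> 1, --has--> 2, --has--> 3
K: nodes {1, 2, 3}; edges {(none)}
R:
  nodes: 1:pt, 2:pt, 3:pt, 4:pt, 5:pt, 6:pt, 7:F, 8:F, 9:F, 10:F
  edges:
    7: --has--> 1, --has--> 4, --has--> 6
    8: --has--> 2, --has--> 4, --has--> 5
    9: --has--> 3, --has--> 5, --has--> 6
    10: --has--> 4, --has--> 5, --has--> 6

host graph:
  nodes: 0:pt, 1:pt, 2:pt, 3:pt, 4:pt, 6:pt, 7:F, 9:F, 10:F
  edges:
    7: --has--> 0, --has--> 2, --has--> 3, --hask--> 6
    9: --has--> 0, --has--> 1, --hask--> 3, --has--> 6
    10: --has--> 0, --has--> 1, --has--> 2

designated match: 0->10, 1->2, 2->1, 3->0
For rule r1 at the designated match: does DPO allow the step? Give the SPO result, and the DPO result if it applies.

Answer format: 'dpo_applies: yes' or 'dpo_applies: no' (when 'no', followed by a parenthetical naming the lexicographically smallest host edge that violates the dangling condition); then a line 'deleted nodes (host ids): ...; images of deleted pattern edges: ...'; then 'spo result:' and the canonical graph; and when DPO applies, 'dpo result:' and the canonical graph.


dpo_applies: yes
deleted nodes (host ids): 10; images of deleted pattern edges: (10,0,has); (10,1,has); (10,2,has)
spo result:
nodes: 0:pt, 1:pt, 2:pt, 3:pt, 4:pt, 6:pt, 7:F, 9:F, 11:pt, 12:pt, 13:pt, 14:F, 15:F, 16:F, 17:F
edges: (7,0,has); (7,2,has); (7,3,has); (7,6,hask); (9,0,has); (9,1,has); (9,3,hask); (9,6,has); (14,2,has); (14,11,has); (14,13,has); (15,1,has); (15,11,has); (15,12,has); (16,0,has); (16,12,has); (16,13,has); (17,11,has); (17,12,has); (17,13,has)
dpo result:
nodes: 0:pt, 1:pt, 2:pt, 3:pt, 4:pt, 6:pt, 7:F, 9:F, 11:pt, 12:pt, 13:pt, 14:F, 15:F, 16:F, 17:F
edges: (7,0,has); (7,2,has); (7,3,has); (7,6,hask); (9,0,has); (9,1,has); (9,3,hask); (9,6,has); (14,2,has); (14,11,has); (14,13,has); (15,1,has); (15,11,has); (15,12,has); (16,0,has); (16,12,has); (16,13,has); (17,11,has); (17,12,has); (17,13,has)


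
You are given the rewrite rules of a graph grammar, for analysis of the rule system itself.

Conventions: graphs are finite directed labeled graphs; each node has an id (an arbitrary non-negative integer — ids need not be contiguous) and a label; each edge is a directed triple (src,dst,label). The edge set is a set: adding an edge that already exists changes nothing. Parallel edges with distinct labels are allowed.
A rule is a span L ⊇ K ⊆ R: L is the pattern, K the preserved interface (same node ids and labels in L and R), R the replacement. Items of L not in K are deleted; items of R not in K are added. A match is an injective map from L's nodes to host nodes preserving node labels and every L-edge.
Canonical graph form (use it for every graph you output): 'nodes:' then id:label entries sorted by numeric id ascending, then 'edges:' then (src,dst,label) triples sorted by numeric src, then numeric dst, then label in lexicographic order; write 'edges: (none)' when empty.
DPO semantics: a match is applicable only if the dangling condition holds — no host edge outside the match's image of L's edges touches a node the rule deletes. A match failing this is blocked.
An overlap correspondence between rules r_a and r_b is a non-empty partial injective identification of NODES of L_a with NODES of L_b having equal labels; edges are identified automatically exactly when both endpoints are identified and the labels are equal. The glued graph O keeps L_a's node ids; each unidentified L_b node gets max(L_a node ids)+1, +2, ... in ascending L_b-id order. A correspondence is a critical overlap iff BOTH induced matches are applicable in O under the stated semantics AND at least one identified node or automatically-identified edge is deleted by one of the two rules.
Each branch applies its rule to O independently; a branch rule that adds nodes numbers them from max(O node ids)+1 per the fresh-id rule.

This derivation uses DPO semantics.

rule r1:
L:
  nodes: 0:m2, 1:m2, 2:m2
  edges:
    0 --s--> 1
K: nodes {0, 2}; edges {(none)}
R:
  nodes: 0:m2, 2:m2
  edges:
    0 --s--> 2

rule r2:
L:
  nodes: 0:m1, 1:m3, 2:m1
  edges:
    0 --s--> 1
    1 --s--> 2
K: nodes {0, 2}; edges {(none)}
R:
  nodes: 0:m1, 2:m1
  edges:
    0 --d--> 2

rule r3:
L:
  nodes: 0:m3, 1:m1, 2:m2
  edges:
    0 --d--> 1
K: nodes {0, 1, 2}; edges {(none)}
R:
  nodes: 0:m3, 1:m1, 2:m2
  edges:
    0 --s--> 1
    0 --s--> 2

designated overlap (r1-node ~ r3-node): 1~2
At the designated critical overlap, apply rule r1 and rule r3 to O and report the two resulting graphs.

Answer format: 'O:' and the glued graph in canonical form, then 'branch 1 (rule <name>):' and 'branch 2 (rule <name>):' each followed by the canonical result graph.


O:
nodes: 0:m2, 1:m2, 2:m2, 3:m3, 4:m1
edges: (0,1,s); (3,4,d)
branch 1 (rule r1):
nodes: 0:m2, 2:m2, 3:m3, 4:m1
edges: (0,2,s); (3,4,d)
branch 2 (rule r3):
nodes: 0:m2, 1:m2, 2:m2, 3:m3, 4:m1
edges: (0,1,s); (3,1,s); (3,4,s)


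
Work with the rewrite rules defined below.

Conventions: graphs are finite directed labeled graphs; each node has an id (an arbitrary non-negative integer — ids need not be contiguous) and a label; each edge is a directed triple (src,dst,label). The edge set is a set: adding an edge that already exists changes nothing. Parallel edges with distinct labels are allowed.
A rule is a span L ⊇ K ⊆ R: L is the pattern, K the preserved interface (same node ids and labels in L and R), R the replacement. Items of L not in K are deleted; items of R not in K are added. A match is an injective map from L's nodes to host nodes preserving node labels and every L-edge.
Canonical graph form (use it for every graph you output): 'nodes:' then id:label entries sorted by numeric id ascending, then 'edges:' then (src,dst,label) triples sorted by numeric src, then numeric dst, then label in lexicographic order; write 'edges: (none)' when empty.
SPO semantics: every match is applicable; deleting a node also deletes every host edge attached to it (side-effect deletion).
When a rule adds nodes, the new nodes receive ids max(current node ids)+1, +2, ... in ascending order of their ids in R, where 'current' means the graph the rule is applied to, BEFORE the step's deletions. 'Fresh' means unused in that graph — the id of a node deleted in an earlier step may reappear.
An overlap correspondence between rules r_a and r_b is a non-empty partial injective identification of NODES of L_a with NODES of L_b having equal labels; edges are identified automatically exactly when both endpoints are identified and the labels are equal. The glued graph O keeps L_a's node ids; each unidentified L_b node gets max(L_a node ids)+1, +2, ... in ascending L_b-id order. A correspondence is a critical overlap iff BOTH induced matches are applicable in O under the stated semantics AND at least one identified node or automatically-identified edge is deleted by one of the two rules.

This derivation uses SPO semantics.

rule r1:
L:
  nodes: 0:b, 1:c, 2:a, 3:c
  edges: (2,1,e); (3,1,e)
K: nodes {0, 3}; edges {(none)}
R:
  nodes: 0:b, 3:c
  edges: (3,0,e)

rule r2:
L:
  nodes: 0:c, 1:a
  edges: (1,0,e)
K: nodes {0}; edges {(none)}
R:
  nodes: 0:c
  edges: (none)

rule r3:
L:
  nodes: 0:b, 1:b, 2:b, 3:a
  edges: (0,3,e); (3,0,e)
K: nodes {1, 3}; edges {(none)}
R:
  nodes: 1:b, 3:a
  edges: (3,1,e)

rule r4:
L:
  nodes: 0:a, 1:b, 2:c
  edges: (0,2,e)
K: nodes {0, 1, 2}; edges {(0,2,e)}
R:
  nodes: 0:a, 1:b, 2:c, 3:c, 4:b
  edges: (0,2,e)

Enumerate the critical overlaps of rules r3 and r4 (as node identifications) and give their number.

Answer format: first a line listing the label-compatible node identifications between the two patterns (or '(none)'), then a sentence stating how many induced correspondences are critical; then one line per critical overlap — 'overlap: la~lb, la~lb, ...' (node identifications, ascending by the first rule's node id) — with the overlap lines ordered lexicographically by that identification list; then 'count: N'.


label-compatible node identifications between L(r3) and L(r4): 0~1, 1~1, 2~1, 3~0
4 of the induced correspondences are critical overlaps of r3 and r4.
overlap: 0~1
overlap: 0~1, 3~0
overlap: 2~1
overlap: 2~1, 3~0
count: 4
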